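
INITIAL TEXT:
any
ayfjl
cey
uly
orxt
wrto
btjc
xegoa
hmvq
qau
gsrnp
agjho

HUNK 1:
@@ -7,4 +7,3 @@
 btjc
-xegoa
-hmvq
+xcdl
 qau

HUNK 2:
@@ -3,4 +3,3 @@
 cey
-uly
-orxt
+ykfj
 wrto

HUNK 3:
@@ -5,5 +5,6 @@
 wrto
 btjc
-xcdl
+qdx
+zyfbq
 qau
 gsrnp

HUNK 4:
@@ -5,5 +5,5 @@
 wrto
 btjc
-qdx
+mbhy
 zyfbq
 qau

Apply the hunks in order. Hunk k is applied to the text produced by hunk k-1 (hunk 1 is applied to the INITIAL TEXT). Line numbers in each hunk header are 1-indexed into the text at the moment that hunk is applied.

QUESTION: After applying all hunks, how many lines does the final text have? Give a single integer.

Answer: 11

Derivation:
Hunk 1: at line 7 remove [xegoa,hmvq] add [xcdl] -> 11 lines: any ayfjl cey uly orxt wrto btjc xcdl qau gsrnp agjho
Hunk 2: at line 3 remove [uly,orxt] add [ykfj] -> 10 lines: any ayfjl cey ykfj wrto btjc xcdl qau gsrnp agjho
Hunk 3: at line 5 remove [xcdl] add [qdx,zyfbq] -> 11 lines: any ayfjl cey ykfj wrto btjc qdx zyfbq qau gsrnp agjho
Hunk 4: at line 5 remove [qdx] add [mbhy] -> 11 lines: any ayfjl cey ykfj wrto btjc mbhy zyfbq qau gsrnp agjho
Final line count: 11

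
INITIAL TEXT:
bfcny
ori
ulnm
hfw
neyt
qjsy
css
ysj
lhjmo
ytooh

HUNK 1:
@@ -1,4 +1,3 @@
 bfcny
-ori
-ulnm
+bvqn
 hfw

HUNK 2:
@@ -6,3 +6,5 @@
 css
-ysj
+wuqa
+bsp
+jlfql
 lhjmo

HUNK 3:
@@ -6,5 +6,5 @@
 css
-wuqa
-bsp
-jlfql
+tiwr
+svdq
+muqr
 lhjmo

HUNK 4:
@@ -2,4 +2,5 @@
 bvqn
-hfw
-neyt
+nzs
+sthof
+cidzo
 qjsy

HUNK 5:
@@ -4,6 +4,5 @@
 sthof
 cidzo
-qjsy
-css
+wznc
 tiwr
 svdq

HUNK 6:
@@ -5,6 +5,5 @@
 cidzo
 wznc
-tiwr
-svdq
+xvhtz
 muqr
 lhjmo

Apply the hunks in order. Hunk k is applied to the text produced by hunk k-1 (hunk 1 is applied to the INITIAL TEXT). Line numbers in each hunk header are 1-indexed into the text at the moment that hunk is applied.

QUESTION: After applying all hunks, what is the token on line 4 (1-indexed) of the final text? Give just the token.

Answer: sthof

Derivation:
Hunk 1: at line 1 remove [ori,ulnm] add [bvqn] -> 9 lines: bfcny bvqn hfw neyt qjsy css ysj lhjmo ytooh
Hunk 2: at line 6 remove [ysj] add [wuqa,bsp,jlfql] -> 11 lines: bfcny bvqn hfw neyt qjsy css wuqa bsp jlfql lhjmo ytooh
Hunk 3: at line 6 remove [wuqa,bsp,jlfql] add [tiwr,svdq,muqr] -> 11 lines: bfcny bvqn hfw neyt qjsy css tiwr svdq muqr lhjmo ytooh
Hunk 4: at line 2 remove [hfw,neyt] add [nzs,sthof,cidzo] -> 12 lines: bfcny bvqn nzs sthof cidzo qjsy css tiwr svdq muqr lhjmo ytooh
Hunk 5: at line 4 remove [qjsy,css] add [wznc] -> 11 lines: bfcny bvqn nzs sthof cidzo wznc tiwr svdq muqr lhjmo ytooh
Hunk 6: at line 5 remove [tiwr,svdq] add [xvhtz] -> 10 lines: bfcny bvqn nzs sthof cidzo wznc xvhtz muqr lhjmo ytooh
Final line 4: sthof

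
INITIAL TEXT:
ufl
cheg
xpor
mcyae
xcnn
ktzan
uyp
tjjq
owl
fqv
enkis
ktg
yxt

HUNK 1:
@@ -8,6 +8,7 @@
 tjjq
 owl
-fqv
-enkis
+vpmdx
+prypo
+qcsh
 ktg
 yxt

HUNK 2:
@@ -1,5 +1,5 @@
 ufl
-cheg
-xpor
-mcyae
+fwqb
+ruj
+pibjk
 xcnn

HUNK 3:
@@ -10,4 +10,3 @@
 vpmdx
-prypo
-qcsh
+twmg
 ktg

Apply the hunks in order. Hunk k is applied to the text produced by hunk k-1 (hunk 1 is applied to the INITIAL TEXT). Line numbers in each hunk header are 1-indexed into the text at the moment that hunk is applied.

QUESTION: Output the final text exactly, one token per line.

Hunk 1: at line 8 remove [fqv,enkis] add [vpmdx,prypo,qcsh] -> 14 lines: ufl cheg xpor mcyae xcnn ktzan uyp tjjq owl vpmdx prypo qcsh ktg yxt
Hunk 2: at line 1 remove [cheg,xpor,mcyae] add [fwqb,ruj,pibjk] -> 14 lines: ufl fwqb ruj pibjk xcnn ktzan uyp tjjq owl vpmdx prypo qcsh ktg yxt
Hunk 3: at line 10 remove [prypo,qcsh] add [twmg] -> 13 lines: ufl fwqb ruj pibjk xcnn ktzan uyp tjjq owl vpmdx twmg ktg yxt

Answer: ufl
fwqb
ruj
pibjk
xcnn
ktzan
uyp
tjjq
owl
vpmdx
twmg
ktg
yxt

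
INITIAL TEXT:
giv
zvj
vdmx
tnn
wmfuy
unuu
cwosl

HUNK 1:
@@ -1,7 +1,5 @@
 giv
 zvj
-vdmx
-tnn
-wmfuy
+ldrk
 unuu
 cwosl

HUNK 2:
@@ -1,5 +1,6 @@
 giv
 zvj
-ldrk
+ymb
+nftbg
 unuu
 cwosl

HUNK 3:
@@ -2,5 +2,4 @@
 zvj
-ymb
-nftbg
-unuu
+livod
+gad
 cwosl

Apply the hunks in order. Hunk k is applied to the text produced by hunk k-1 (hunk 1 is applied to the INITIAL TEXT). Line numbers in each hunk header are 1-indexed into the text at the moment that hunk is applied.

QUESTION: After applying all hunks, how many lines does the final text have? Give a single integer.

Answer: 5

Derivation:
Hunk 1: at line 1 remove [vdmx,tnn,wmfuy] add [ldrk] -> 5 lines: giv zvj ldrk unuu cwosl
Hunk 2: at line 1 remove [ldrk] add [ymb,nftbg] -> 6 lines: giv zvj ymb nftbg unuu cwosl
Hunk 3: at line 2 remove [ymb,nftbg,unuu] add [livod,gad] -> 5 lines: giv zvj livod gad cwosl
Final line count: 5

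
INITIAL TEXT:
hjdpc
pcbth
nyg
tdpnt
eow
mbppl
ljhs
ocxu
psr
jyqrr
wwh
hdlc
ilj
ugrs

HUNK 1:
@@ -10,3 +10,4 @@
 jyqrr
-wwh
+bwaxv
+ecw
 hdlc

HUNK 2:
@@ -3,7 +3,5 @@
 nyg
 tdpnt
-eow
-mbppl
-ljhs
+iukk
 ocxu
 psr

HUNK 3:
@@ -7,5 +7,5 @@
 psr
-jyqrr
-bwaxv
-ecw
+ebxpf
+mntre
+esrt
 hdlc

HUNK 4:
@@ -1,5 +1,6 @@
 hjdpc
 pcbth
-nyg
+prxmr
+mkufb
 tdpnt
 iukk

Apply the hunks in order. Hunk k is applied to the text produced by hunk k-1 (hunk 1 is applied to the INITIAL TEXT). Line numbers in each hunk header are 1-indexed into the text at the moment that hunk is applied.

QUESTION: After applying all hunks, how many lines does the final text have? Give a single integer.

Answer: 14

Derivation:
Hunk 1: at line 10 remove [wwh] add [bwaxv,ecw] -> 15 lines: hjdpc pcbth nyg tdpnt eow mbppl ljhs ocxu psr jyqrr bwaxv ecw hdlc ilj ugrs
Hunk 2: at line 3 remove [eow,mbppl,ljhs] add [iukk] -> 13 lines: hjdpc pcbth nyg tdpnt iukk ocxu psr jyqrr bwaxv ecw hdlc ilj ugrs
Hunk 3: at line 7 remove [jyqrr,bwaxv,ecw] add [ebxpf,mntre,esrt] -> 13 lines: hjdpc pcbth nyg tdpnt iukk ocxu psr ebxpf mntre esrt hdlc ilj ugrs
Hunk 4: at line 1 remove [nyg] add [prxmr,mkufb] -> 14 lines: hjdpc pcbth prxmr mkufb tdpnt iukk ocxu psr ebxpf mntre esrt hdlc ilj ugrs
Final line count: 14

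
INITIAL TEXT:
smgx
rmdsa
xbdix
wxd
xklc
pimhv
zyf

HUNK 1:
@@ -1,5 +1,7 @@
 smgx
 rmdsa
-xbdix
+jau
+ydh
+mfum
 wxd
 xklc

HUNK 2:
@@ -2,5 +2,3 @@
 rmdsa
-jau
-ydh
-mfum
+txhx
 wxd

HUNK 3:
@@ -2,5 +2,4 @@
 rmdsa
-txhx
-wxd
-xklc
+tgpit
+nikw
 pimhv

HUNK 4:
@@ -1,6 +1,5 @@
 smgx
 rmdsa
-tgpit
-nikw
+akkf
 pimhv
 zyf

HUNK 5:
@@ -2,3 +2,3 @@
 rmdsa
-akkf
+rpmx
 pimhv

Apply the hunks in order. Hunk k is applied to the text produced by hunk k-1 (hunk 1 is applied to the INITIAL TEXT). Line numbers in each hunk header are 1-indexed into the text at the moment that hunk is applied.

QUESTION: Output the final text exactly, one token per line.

Hunk 1: at line 1 remove [xbdix] add [jau,ydh,mfum] -> 9 lines: smgx rmdsa jau ydh mfum wxd xklc pimhv zyf
Hunk 2: at line 2 remove [jau,ydh,mfum] add [txhx] -> 7 lines: smgx rmdsa txhx wxd xklc pimhv zyf
Hunk 3: at line 2 remove [txhx,wxd,xklc] add [tgpit,nikw] -> 6 lines: smgx rmdsa tgpit nikw pimhv zyf
Hunk 4: at line 1 remove [tgpit,nikw] add [akkf] -> 5 lines: smgx rmdsa akkf pimhv zyf
Hunk 5: at line 2 remove [akkf] add [rpmx] -> 5 lines: smgx rmdsa rpmx pimhv zyf

Answer: smgx
rmdsa
rpmx
pimhv
zyf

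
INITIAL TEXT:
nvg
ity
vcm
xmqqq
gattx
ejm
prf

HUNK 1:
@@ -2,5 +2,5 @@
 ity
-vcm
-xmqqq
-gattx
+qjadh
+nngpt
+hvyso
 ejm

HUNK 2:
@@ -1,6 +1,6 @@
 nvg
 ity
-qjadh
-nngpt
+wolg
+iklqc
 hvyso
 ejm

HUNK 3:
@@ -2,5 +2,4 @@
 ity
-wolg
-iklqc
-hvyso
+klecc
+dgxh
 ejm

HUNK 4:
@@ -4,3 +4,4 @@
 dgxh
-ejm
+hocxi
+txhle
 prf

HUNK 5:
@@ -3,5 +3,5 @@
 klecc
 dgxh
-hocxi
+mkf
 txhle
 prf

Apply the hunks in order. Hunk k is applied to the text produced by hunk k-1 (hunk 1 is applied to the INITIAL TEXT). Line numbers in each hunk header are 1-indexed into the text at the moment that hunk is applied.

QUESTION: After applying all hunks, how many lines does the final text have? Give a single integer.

Answer: 7

Derivation:
Hunk 1: at line 2 remove [vcm,xmqqq,gattx] add [qjadh,nngpt,hvyso] -> 7 lines: nvg ity qjadh nngpt hvyso ejm prf
Hunk 2: at line 1 remove [qjadh,nngpt] add [wolg,iklqc] -> 7 lines: nvg ity wolg iklqc hvyso ejm prf
Hunk 3: at line 2 remove [wolg,iklqc,hvyso] add [klecc,dgxh] -> 6 lines: nvg ity klecc dgxh ejm prf
Hunk 4: at line 4 remove [ejm] add [hocxi,txhle] -> 7 lines: nvg ity klecc dgxh hocxi txhle prf
Hunk 5: at line 3 remove [hocxi] add [mkf] -> 7 lines: nvg ity klecc dgxh mkf txhle prf
Final line count: 7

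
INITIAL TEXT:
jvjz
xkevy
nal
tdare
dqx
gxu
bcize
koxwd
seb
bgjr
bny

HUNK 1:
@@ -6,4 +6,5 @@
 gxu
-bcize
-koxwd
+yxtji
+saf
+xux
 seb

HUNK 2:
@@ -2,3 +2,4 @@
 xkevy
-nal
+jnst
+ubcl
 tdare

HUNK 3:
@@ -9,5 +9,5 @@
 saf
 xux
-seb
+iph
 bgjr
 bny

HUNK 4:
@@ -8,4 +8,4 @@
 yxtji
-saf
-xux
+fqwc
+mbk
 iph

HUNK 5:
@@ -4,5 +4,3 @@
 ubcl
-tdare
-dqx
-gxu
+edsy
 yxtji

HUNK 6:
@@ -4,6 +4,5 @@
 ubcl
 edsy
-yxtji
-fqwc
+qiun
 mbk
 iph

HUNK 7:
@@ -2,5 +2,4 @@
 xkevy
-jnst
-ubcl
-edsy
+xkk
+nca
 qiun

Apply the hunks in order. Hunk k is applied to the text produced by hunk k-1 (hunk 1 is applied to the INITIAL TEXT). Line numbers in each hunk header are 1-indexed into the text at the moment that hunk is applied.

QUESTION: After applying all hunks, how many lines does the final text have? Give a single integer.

Hunk 1: at line 6 remove [bcize,koxwd] add [yxtji,saf,xux] -> 12 lines: jvjz xkevy nal tdare dqx gxu yxtji saf xux seb bgjr bny
Hunk 2: at line 2 remove [nal] add [jnst,ubcl] -> 13 lines: jvjz xkevy jnst ubcl tdare dqx gxu yxtji saf xux seb bgjr bny
Hunk 3: at line 9 remove [seb] add [iph] -> 13 lines: jvjz xkevy jnst ubcl tdare dqx gxu yxtji saf xux iph bgjr bny
Hunk 4: at line 8 remove [saf,xux] add [fqwc,mbk] -> 13 lines: jvjz xkevy jnst ubcl tdare dqx gxu yxtji fqwc mbk iph bgjr bny
Hunk 5: at line 4 remove [tdare,dqx,gxu] add [edsy] -> 11 lines: jvjz xkevy jnst ubcl edsy yxtji fqwc mbk iph bgjr bny
Hunk 6: at line 4 remove [yxtji,fqwc] add [qiun] -> 10 lines: jvjz xkevy jnst ubcl edsy qiun mbk iph bgjr bny
Hunk 7: at line 2 remove [jnst,ubcl,edsy] add [xkk,nca] -> 9 lines: jvjz xkevy xkk nca qiun mbk iph bgjr bny
Final line count: 9

Answer: 9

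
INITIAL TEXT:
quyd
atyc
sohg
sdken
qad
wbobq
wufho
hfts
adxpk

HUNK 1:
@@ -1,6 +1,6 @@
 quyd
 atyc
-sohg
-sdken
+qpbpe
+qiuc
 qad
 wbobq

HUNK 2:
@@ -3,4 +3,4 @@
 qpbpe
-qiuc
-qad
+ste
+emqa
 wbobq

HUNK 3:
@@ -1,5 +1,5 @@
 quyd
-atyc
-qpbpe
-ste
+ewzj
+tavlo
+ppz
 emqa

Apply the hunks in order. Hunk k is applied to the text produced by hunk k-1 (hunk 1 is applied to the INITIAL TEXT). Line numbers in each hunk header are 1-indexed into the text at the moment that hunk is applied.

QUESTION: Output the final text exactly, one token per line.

Hunk 1: at line 1 remove [sohg,sdken] add [qpbpe,qiuc] -> 9 lines: quyd atyc qpbpe qiuc qad wbobq wufho hfts adxpk
Hunk 2: at line 3 remove [qiuc,qad] add [ste,emqa] -> 9 lines: quyd atyc qpbpe ste emqa wbobq wufho hfts adxpk
Hunk 3: at line 1 remove [atyc,qpbpe,ste] add [ewzj,tavlo,ppz] -> 9 lines: quyd ewzj tavlo ppz emqa wbobq wufho hfts adxpk

Answer: quyd
ewzj
tavlo
ppz
emqa
wbobq
wufho
hfts
adxpk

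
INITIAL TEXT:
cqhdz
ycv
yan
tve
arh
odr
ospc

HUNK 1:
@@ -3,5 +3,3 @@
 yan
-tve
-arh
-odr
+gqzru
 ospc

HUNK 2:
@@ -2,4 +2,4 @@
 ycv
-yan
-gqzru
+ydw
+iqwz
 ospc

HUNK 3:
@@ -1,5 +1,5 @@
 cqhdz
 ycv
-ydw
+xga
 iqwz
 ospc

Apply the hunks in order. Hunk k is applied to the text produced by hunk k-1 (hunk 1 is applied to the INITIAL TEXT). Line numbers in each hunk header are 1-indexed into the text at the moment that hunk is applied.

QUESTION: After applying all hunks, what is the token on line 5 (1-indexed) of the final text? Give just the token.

Hunk 1: at line 3 remove [tve,arh,odr] add [gqzru] -> 5 lines: cqhdz ycv yan gqzru ospc
Hunk 2: at line 2 remove [yan,gqzru] add [ydw,iqwz] -> 5 lines: cqhdz ycv ydw iqwz ospc
Hunk 3: at line 1 remove [ydw] add [xga] -> 5 lines: cqhdz ycv xga iqwz ospc
Final line 5: ospc

Answer: ospc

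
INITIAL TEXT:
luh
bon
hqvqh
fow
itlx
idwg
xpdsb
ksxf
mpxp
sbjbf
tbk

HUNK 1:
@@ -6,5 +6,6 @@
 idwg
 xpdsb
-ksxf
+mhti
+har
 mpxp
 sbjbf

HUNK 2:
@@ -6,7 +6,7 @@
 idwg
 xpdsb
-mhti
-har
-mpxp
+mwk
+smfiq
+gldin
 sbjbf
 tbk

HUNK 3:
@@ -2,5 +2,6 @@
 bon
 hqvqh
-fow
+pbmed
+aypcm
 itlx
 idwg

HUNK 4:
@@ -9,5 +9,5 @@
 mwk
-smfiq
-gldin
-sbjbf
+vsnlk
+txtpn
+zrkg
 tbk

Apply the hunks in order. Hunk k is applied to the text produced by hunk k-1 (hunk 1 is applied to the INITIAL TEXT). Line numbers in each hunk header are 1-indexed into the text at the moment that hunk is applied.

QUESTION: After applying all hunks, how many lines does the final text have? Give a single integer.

Answer: 13

Derivation:
Hunk 1: at line 6 remove [ksxf] add [mhti,har] -> 12 lines: luh bon hqvqh fow itlx idwg xpdsb mhti har mpxp sbjbf tbk
Hunk 2: at line 6 remove [mhti,har,mpxp] add [mwk,smfiq,gldin] -> 12 lines: luh bon hqvqh fow itlx idwg xpdsb mwk smfiq gldin sbjbf tbk
Hunk 3: at line 2 remove [fow] add [pbmed,aypcm] -> 13 lines: luh bon hqvqh pbmed aypcm itlx idwg xpdsb mwk smfiq gldin sbjbf tbk
Hunk 4: at line 9 remove [smfiq,gldin,sbjbf] add [vsnlk,txtpn,zrkg] -> 13 lines: luh bon hqvqh pbmed aypcm itlx idwg xpdsb mwk vsnlk txtpn zrkg tbk
Final line count: 13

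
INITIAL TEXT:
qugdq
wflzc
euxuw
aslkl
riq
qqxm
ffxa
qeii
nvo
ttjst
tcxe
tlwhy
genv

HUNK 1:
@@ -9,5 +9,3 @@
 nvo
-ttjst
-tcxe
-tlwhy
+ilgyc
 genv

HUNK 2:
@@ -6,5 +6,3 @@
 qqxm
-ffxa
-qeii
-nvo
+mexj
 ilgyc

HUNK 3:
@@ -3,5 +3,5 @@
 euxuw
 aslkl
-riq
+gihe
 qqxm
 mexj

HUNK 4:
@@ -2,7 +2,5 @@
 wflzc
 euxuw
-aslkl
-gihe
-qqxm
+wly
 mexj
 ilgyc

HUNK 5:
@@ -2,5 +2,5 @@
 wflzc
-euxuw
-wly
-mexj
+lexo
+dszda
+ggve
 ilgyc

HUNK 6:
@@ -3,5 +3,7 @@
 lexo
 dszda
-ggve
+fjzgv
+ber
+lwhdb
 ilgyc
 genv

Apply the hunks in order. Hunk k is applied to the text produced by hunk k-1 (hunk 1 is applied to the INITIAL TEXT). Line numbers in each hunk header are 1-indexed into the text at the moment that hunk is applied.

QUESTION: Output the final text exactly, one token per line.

Hunk 1: at line 9 remove [ttjst,tcxe,tlwhy] add [ilgyc] -> 11 lines: qugdq wflzc euxuw aslkl riq qqxm ffxa qeii nvo ilgyc genv
Hunk 2: at line 6 remove [ffxa,qeii,nvo] add [mexj] -> 9 lines: qugdq wflzc euxuw aslkl riq qqxm mexj ilgyc genv
Hunk 3: at line 3 remove [riq] add [gihe] -> 9 lines: qugdq wflzc euxuw aslkl gihe qqxm mexj ilgyc genv
Hunk 4: at line 2 remove [aslkl,gihe,qqxm] add [wly] -> 7 lines: qugdq wflzc euxuw wly mexj ilgyc genv
Hunk 5: at line 2 remove [euxuw,wly,mexj] add [lexo,dszda,ggve] -> 7 lines: qugdq wflzc lexo dszda ggve ilgyc genv
Hunk 6: at line 3 remove [ggve] add [fjzgv,ber,lwhdb] -> 9 lines: qugdq wflzc lexo dszda fjzgv ber lwhdb ilgyc genv

Answer: qugdq
wflzc
lexo
dszda
fjzgv
ber
lwhdb
ilgyc
genv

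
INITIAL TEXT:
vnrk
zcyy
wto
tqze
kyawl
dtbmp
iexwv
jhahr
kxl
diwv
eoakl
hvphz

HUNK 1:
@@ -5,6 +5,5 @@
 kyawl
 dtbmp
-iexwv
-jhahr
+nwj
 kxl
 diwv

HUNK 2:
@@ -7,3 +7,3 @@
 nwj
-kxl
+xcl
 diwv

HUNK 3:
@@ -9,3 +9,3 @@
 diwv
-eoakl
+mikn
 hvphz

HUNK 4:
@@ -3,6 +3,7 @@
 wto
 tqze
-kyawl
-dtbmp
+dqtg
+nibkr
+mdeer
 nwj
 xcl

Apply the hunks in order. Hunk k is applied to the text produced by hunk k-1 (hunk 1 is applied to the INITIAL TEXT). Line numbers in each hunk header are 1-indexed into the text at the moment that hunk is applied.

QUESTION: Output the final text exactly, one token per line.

Answer: vnrk
zcyy
wto
tqze
dqtg
nibkr
mdeer
nwj
xcl
diwv
mikn
hvphz

Derivation:
Hunk 1: at line 5 remove [iexwv,jhahr] add [nwj] -> 11 lines: vnrk zcyy wto tqze kyawl dtbmp nwj kxl diwv eoakl hvphz
Hunk 2: at line 7 remove [kxl] add [xcl] -> 11 lines: vnrk zcyy wto tqze kyawl dtbmp nwj xcl diwv eoakl hvphz
Hunk 3: at line 9 remove [eoakl] add [mikn] -> 11 lines: vnrk zcyy wto tqze kyawl dtbmp nwj xcl diwv mikn hvphz
Hunk 4: at line 3 remove [kyawl,dtbmp] add [dqtg,nibkr,mdeer] -> 12 lines: vnrk zcyy wto tqze dqtg nibkr mdeer nwj xcl diwv mikn hvphz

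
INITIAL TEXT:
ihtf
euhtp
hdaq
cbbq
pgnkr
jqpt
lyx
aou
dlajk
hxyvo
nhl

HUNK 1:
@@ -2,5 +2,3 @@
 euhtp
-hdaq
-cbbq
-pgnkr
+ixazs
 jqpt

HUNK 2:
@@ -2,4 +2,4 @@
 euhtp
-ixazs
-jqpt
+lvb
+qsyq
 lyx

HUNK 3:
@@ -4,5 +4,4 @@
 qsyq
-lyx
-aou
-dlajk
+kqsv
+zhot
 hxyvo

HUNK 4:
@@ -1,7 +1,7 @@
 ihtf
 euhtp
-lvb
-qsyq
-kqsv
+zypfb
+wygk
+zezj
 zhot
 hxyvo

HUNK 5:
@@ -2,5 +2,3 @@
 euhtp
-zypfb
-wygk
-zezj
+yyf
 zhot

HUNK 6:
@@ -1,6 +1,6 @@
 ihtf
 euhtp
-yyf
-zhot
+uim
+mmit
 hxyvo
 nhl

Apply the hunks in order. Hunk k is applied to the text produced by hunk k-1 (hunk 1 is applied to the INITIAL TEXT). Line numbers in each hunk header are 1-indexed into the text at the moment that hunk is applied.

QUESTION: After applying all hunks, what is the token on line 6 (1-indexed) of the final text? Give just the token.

Hunk 1: at line 2 remove [hdaq,cbbq,pgnkr] add [ixazs] -> 9 lines: ihtf euhtp ixazs jqpt lyx aou dlajk hxyvo nhl
Hunk 2: at line 2 remove [ixazs,jqpt] add [lvb,qsyq] -> 9 lines: ihtf euhtp lvb qsyq lyx aou dlajk hxyvo nhl
Hunk 3: at line 4 remove [lyx,aou,dlajk] add [kqsv,zhot] -> 8 lines: ihtf euhtp lvb qsyq kqsv zhot hxyvo nhl
Hunk 4: at line 1 remove [lvb,qsyq,kqsv] add [zypfb,wygk,zezj] -> 8 lines: ihtf euhtp zypfb wygk zezj zhot hxyvo nhl
Hunk 5: at line 2 remove [zypfb,wygk,zezj] add [yyf] -> 6 lines: ihtf euhtp yyf zhot hxyvo nhl
Hunk 6: at line 1 remove [yyf,zhot] add [uim,mmit] -> 6 lines: ihtf euhtp uim mmit hxyvo nhl
Final line 6: nhl

Answer: nhl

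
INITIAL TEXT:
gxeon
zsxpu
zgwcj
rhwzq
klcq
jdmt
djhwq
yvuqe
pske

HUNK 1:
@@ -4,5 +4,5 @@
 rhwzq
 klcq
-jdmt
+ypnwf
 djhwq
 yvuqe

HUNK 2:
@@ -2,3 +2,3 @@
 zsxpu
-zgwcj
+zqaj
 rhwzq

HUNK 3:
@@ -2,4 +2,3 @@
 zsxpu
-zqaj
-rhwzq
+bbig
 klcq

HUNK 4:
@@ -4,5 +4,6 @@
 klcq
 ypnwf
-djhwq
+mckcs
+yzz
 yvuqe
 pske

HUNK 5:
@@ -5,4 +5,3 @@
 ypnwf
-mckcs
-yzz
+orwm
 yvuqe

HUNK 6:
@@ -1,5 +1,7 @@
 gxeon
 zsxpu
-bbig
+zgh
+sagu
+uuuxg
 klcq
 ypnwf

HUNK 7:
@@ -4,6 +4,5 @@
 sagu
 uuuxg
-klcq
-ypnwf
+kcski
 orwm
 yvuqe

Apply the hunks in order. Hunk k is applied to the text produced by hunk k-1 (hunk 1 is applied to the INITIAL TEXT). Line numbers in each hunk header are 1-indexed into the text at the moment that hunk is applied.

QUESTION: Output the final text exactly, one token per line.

Answer: gxeon
zsxpu
zgh
sagu
uuuxg
kcski
orwm
yvuqe
pske

Derivation:
Hunk 1: at line 4 remove [jdmt] add [ypnwf] -> 9 lines: gxeon zsxpu zgwcj rhwzq klcq ypnwf djhwq yvuqe pske
Hunk 2: at line 2 remove [zgwcj] add [zqaj] -> 9 lines: gxeon zsxpu zqaj rhwzq klcq ypnwf djhwq yvuqe pske
Hunk 3: at line 2 remove [zqaj,rhwzq] add [bbig] -> 8 lines: gxeon zsxpu bbig klcq ypnwf djhwq yvuqe pske
Hunk 4: at line 4 remove [djhwq] add [mckcs,yzz] -> 9 lines: gxeon zsxpu bbig klcq ypnwf mckcs yzz yvuqe pske
Hunk 5: at line 5 remove [mckcs,yzz] add [orwm] -> 8 lines: gxeon zsxpu bbig klcq ypnwf orwm yvuqe pske
Hunk 6: at line 1 remove [bbig] add [zgh,sagu,uuuxg] -> 10 lines: gxeon zsxpu zgh sagu uuuxg klcq ypnwf orwm yvuqe pske
Hunk 7: at line 4 remove [klcq,ypnwf] add [kcski] -> 9 lines: gxeon zsxpu zgh sagu uuuxg kcski orwm yvuqe pske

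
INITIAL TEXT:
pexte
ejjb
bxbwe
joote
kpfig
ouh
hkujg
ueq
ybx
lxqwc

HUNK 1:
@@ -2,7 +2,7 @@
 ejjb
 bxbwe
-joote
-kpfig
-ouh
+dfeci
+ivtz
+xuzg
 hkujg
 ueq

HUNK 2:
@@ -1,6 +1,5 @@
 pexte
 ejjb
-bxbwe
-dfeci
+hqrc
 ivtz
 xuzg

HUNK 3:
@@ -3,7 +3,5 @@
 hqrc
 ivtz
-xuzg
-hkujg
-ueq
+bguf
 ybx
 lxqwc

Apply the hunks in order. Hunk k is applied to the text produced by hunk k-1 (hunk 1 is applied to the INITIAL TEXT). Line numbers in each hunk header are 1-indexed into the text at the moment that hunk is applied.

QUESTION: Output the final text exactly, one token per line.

Answer: pexte
ejjb
hqrc
ivtz
bguf
ybx
lxqwc

Derivation:
Hunk 1: at line 2 remove [joote,kpfig,ouh] add [dfeci,ivtz,xuzg] -> 10 lines: pexte ejjb bxbwe dfeci ivtz xuzg hkujg ueq ybx lxqwc
Hunk 2: at line 1 remove [bxbwe,dfeci] add [hqrc] -> 9 lines: pexte ejjb hqrc ivtz xuzg hkujg ueq ybx lxqwc
Hunk 3: at line 3 remove [xuzg,hkujg,ueq] add [bguf] -> 7 lines: pexte ejjb hqrc ivtz bguf ybx lxqwc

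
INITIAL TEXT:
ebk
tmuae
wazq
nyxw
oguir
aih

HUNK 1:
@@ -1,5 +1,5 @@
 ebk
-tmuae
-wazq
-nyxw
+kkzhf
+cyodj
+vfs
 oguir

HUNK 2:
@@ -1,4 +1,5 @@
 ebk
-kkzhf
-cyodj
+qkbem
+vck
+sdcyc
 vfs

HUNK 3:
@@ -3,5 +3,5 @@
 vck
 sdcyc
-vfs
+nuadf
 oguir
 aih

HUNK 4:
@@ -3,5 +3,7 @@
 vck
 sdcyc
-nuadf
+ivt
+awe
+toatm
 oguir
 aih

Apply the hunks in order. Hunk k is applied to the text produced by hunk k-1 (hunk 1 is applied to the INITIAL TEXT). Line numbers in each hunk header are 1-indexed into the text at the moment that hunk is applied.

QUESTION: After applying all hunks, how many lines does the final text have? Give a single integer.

Answer: 9

Derivation:
Hunk 1: at line 1 remove [tmuae,wazq,nyxw] add [kkzhf,cyodj,vfs] -> 6 lines: ebk kkzhf cyodj vfs oguir aih
Hunk 2: at line 1 remove [kkzhf,cyodj] add [qkbem,vck,sdcyc] -> 7 lines: ebk qkbem vck sdcyc vfs oguir aih
Hunk 3: at line 3 remove [vfs] add [nuadf] -> 7 lines: ebk qkbem vck sdcyc nuadf oguir aih
Hunk 4: at line 3 remove [nuadf] add [ivt,awe,toatm] -> 9 lines: ebk qkbem vck sdcyc ivt awe toatm oguir aih
Final line count: 9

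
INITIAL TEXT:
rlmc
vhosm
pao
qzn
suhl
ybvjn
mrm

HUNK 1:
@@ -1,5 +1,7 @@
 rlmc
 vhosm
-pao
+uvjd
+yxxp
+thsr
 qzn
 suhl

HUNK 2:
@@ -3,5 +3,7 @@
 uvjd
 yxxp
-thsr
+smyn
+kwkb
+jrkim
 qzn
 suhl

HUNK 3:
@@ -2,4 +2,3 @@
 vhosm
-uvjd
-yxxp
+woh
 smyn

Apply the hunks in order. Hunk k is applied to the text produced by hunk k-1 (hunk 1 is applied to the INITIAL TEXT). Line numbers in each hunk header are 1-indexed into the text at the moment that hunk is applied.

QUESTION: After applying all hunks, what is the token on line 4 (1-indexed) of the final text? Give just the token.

Hunk 1: at line 1 remove [pao] add [uvjd,yxxp,thsr] -> 9 lines: rlmc vhosm uvjd yxxp thsr qzn suhl ybvjn mrm
Hunk 2: at line 3 remove [thsr] add [smyn,kwkb,jrkim] -> 11 lines: rlmc vhosm uvjd yxxp smyn kwkb jrkim qzn suhl ybvjn mrm
Hunk 3: at line 2 remove [uvjd,yxxp] add [woh] -> 10 lines: rlmc vhosm woh smyn kwkb jrkim qzn suhl ybvjn mrm
Final line 4: smyn

Answer: smyn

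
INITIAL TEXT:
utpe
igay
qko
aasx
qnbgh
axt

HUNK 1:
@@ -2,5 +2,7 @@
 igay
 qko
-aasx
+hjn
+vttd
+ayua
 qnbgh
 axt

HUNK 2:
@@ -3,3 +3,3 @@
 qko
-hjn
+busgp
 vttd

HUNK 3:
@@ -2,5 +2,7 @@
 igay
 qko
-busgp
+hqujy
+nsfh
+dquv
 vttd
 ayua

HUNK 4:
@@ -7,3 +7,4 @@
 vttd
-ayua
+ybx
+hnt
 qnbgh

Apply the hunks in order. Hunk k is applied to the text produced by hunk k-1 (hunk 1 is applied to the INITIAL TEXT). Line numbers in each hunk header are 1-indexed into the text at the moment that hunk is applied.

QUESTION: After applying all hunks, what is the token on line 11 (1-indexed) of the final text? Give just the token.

Hunk 1: at line 2 remove [aasx] add [hjn,vttd,ayua] -> 8 lines: utpe igay qko hjn vttd ayua qnbgh axt
Hunk 2: at line 3 remove [hjn] add [busgp] -> 8 lines: utpe igay qko busgp vttd ayua qnbgh axt
Hunk 3: at line 2 remove [busgp] add [hqujy,nsfh,dquv] -> 10 lines: utpe igay qko hqujy nsfh dquv vttd ayua qnbgh axt
Hunk 4: at line 7 remove [ayua] add [ybx,hnt] -> 11 lines: utpe igay qko hqujy nsfh dquv vttd ybx hnt qnbgh axt
Final line 11: axt

Answer: axt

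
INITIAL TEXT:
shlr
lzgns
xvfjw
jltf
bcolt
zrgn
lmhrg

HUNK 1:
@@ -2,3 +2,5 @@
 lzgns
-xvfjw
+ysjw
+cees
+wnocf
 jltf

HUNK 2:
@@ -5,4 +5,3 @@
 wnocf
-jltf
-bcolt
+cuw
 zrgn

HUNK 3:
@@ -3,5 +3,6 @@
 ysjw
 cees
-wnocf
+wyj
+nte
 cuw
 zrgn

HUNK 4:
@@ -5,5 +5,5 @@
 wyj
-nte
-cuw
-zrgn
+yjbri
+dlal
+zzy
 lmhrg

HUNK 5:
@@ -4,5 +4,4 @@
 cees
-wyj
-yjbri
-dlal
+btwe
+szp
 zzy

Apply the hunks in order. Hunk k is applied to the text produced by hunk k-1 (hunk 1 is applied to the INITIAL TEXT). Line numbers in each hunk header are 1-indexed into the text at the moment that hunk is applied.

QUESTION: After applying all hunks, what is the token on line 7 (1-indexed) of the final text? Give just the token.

Hunk 1: at line 2 remove [xvfjw] add [ysjw,cees,wnocf] -> 9 lines: shlr lzgns ysjw cees wnocf jltf bcolt zrgn lmhrg
Hunk 2: at line 5 remove [jltf,bcolt] add [cuw] -> 8 lines: shlr lzgns ysjw cees wnocf cuw zrgn lmhrg
Hunk 3: at line 3 remove [wnocf] add [wyj,nte] -> 9 lines: shlr lzgns ysjw cees wyj nte cuw zrgn lmhrg
Hunk 4: at line 5 remove [nte,cuw,zrgn] add [yjbri,dlal,zzy] -> 9 lines: shlr lzgns ysjw cees wyj yjbri dlal zzy lmhrg
Hunk 5: at line 4 remove [wyj,yjbri,dlal] add [btwe,szp] -> 8 lines: shlr lzgns ysjw cees btwe szp zzy lmhrg
Final line 7: zzy

Answer: zzy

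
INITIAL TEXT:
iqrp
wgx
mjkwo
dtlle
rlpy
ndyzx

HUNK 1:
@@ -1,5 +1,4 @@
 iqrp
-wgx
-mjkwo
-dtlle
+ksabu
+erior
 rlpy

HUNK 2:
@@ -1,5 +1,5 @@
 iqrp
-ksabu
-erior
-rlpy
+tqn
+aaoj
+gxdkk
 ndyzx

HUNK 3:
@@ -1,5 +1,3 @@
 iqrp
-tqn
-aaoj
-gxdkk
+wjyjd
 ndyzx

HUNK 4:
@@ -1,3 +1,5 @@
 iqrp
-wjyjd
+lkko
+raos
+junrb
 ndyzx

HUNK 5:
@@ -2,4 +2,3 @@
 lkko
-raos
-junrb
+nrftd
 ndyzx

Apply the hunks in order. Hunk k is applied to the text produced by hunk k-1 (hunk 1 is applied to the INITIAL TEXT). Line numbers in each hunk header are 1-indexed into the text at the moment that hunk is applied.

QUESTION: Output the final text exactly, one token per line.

Answer: iqrp
lkko
nrftd
ndyzx

Derivation:
Hunk 1: at line 1 remove [wgx,mjkwo,dtlle] add [ksabu,erior] -> 5 lines: iqrp ksabu erior rlpy ndyzx
Hunk 2: at line 1 remove [ksabu,erior,rlpy] add [tqn,aaoj,gxdkk] -> 5 lines: iqrp tqn aaoj gxdkk ndyzx
Hunk 3: at line 1 remove [tqn,aaoj,gxdkk] add [wjyjd] -> 3 lines: iqrp wjyjd ndyzx
Hunk 4: at line 1 remove [wjyjd] add [lkko,raos,junrb] -> 5 lines: iqrp lkko raos junrb ndyzx
Hunk 5: at line 2 remove [raos,junrb] add [nrftd] -> 4 lines: iqrp lkko nrftd ndyzx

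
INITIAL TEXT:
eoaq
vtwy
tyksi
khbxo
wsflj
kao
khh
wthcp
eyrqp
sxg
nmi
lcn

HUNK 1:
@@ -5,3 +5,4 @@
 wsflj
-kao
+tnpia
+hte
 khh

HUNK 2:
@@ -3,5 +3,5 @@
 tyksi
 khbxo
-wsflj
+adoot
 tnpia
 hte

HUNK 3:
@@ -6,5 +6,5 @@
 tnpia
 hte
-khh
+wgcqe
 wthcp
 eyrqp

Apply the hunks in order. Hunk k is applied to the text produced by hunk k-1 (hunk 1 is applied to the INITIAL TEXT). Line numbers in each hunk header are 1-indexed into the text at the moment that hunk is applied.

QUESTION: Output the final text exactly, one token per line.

Answer: eoaq
vtwy
tyksi
khbxo
adoot
tnpia
hte
wgcqe
wthcp
eyrqp
sxg
nmi
lcn

Derivation:
Hunk 1: at line 5 remove [kao] add [tnpia,hte] -> 13 lines: eoaq vtwy tyksi khbxo wsflj tnpia hte khh wthcp eyrqp sxg nmi lcn
Hunk 2: at line 3 remove [wsflj] add [adoot] -> 13 lines: eoaq vtwy tyksi khbxo adoot tnpia hte khh wthcp eyrqp sxg nmi lcn
Hunk 3: at line 6 remove [khh] add [wgcqe] -> 13 lines: eoaq vtwy tyksi khbxo adoot tnpia hte wgcqe wthcp eyrqp sxg nmi lcn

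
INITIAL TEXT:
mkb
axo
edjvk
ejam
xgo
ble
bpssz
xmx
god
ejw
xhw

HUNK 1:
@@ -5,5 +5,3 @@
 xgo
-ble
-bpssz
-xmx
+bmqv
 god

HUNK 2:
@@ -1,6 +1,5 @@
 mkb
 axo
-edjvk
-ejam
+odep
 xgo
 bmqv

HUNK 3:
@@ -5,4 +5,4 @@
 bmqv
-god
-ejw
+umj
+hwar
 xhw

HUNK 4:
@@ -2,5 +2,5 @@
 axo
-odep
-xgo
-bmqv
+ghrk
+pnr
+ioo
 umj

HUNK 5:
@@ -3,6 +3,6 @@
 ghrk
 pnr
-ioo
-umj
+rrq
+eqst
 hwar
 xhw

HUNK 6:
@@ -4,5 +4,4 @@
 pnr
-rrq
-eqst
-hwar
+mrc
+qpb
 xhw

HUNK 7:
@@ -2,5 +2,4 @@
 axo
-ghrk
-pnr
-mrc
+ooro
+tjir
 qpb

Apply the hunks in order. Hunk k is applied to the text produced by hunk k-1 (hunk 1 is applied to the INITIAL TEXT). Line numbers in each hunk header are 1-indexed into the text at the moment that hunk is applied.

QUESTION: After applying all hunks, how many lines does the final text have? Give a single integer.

Hunk 1: at line 5 remove [ble,bpssz,xmx] add [bmqv] -> 9 lines: mkb axo edjvk ejam xgo bmqv god ejw xhw
Hunk 2: at line 1 remove [edjvk,ejam] add [odep] -> 8 lines: mkb axo odep xgo bmqv god ejw xhw
Hunk 3: at line 5 remove [god,ejw] add [umj,hwar] -> 8 lines: mkb axo odep xgo bmqv umj hwar xhw
Hunk 4: at line 2 remove [odep,xgo,bmqv] add [ghrk,pnr,ioo] -> 8 lines: mkb axo ghrk pnr ioo umj hwar xhw
Hunk 5: at line 3 remove [ioo,umj] add [rrq,eqst] -> 8 lines: mkb axo ghrk pnr rrq eqst hwar xhw
Hunk 6: at line 4 remove [rrq,eqst,hwar] add [mrc,qpb] -> 7 lines: mkb axo ghrk pnr mrc qpb xhw
Hunk 7: at line 2 remove [ghrk,pnr,mrc] add [ooro,tjir] -> 6 lines: mkb axo ooro tjir qpb xhw
Final line count: 6

Answer: 6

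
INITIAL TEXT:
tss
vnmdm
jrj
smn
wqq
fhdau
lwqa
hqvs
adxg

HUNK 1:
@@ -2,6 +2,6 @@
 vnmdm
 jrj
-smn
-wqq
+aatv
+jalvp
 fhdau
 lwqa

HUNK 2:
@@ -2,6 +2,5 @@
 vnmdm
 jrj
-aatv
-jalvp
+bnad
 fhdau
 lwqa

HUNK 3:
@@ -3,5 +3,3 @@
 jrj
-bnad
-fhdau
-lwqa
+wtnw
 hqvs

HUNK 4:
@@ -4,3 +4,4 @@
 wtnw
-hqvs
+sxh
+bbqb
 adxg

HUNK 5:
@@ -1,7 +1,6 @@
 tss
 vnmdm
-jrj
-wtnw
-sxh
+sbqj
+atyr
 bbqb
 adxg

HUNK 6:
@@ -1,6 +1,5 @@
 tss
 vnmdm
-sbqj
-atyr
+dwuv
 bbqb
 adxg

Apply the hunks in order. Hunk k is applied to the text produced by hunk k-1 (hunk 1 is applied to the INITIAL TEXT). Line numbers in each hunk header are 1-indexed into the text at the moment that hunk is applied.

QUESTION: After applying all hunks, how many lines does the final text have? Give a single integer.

Hunk 1: at line 2 remove [smn,wqq] add [aatv,jalvp] -> 9 lines: tss vnmdm jrj aatv jalvp fhdau lwqa hqvs adxg
Hunk 2: at line 2 remove [aatv,jalvp] add [bnad] -> 8 lines: tss vnmdm jrj bnad fhdau lwqa hqvs adxg
Hunk 3: at line 3 remove [bnad,fhdau,lwqa] add [wtnw] -> 6 lines: tss vnmdm jrj wtnw hqvs adxg
Hunk 4: at line 4 remove [hqvs] add [sxh,bbqb] -> 7 lines: tss vnmdm jrj wtnw sxh bbqb adxg
Hunk 5: at line 1 remove [jrj,wtnw,sxh] add [sbqj,atyr] -> 6 lines: tss vnmdm sbqj atyr bbqb adxg
Hunk 6: at line 1 remove [sbqj,atyr] add [dwuv] -> 5 lines: tss vnmdm dwuv bbqb adxg
Final line count: 5

Answer: 5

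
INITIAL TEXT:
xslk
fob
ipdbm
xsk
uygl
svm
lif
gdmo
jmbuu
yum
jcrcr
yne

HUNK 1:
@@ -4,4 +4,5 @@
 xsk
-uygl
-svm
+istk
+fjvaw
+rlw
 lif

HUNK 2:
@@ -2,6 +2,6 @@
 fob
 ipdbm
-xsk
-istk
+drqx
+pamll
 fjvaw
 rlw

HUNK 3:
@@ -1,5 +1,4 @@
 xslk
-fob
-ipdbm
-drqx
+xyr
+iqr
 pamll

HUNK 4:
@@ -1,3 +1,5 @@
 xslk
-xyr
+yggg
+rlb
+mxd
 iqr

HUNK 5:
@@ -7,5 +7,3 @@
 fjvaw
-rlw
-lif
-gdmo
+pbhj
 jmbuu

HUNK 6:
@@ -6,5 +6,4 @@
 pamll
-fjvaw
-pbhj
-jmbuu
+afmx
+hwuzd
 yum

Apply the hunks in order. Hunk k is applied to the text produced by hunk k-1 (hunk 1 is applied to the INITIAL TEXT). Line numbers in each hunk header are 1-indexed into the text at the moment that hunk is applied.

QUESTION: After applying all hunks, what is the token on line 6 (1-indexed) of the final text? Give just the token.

Hunk 1: at line 4 remove [uygl,svm] add [istk,fjvaw,rlw] -> 13 lines: xslk fob ipdbm xsk istk fjvaw rlw lif gdmo jmbuu yum jcrcr yne
Hunk 2: at line 2 remove [xsk,istk] add [drqx,pamll] -> 13 lines: xslk fob ipdbm drqx pamll fjvaw rlw lif gdmo jmbuu yum jcrcr yne
Hunk 3: at line 1 remove [fob,ipdbm,drqx] add [xyr,iqr] -> 12 lines: xslk xyr iqr pamll fjvaw rlw lif gdmo jmbuu yum jcrcr yne
Hunk 4: at line 1 remove [xyr] add [yggg,rlb,mxd] -> 14 lines: xslk yggg rlb mxd iqr pamll fjvaw rlw lif gdmo jmbuu yum jcrcr yne
Hunk 5: at line 7 remove [rlw,lif,gdmo] add [pbhj] -> 12 lines: xslk yggg rlb mxd iqr pamll fjvaw pbhj jmbuu yum jcrcr yne
Hunk 6: at line 6 remove [fjvaw,pbhj,jmbuu] add [afmx,hwuzd] -> 11 lines: xslk yggg rlb mxd iqr pamll afmx hwuzd yum jcrcr yne
Final line 6: pamll

Answer: pamll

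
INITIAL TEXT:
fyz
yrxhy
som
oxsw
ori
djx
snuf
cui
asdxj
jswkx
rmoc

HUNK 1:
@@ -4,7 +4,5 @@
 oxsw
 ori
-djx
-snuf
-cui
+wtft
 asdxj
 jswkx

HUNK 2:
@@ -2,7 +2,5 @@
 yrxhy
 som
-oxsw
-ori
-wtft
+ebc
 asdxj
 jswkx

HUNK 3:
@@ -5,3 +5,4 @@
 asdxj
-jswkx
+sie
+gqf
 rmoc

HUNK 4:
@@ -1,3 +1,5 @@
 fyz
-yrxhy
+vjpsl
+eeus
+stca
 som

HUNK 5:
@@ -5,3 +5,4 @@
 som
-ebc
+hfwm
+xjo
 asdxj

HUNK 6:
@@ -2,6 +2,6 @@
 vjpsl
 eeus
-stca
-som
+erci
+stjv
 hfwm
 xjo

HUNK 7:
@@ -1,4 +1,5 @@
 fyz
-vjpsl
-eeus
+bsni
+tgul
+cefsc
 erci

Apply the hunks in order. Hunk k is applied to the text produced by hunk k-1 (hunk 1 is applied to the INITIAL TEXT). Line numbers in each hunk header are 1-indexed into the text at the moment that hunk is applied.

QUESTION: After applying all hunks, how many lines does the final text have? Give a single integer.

Answer: 12

Derivation:
Hunk 1: at line 4 remove [djx,snuf,cui] add [wtft] -> 9 lines: fyz yrxhy som oxsw ori wtft asdxj jswkx rmoc
Hunk 2: at line 2 remove [oxsw,ori,wtft] add [ebc] -> 7 lines: fyz yrxhy som ebc asdxj jswkx rmoc
Hunk 3: at line 5 remove [jswkx] add [sie,gqf] -> 8 lines: fyz yrxhy som ebc asdxj sie gqf rmoc
Hunk 4: at line 1 remove [yrxhy] add [vjpsl,eeus,stca] -> 10 lines: fyz vjpsl eeus stca som ebc asdxj sie gqf rmoc
Hunk 5: at line 5 remove [ebc] add [hfwm,xjo] -> 11 lines: fyz vjpsl eeus stca som hfwm xjo asdxj sie gqf rmoc
Hunk 6: at line 2 remove [stca,som] add [erci,stjv] -> 11 lines: fyz vjpsl eeus erci stjv hfwm xjo asdxj sie gqf rmoc
Hunk 7: at line 1 remove [vjpsl,eeus] add [bsni,tgul,cefsc] -> 12 lines: fyz bsni tgul cefsc erci stjv hfwm xjo asdxj sie gqf rmoc
Final line count: 12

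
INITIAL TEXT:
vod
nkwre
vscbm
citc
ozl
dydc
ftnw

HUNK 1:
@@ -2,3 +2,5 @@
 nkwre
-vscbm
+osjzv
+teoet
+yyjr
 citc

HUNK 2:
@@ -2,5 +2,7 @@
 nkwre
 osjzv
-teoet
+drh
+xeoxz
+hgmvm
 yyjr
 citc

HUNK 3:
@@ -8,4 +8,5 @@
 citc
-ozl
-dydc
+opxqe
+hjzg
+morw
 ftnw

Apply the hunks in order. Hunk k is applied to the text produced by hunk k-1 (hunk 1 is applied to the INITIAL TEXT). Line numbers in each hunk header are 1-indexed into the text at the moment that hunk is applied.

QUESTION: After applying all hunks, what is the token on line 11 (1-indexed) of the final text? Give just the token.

Hunk 1: at line 2 remove [vscbm] add [osjzv,teoet,yyjr] -> 9 lines: vod nkwre osjzv teoet yyjr citc ozl dydc ftnw
Hunk 2: at line 2 remove [teoet] add [drh,xeoxz,hgmvm] -> 11 lines: vod nkwre osjzv drh xeoxz hgmvm yyjr citc ozl dydc ftnw
Hunk 3: at line 8 remove [ozl,dydc] add [opxqe,hjzg,morw] -> 12 lines: vod nkwre osjzv drh xeoxz hgmvm yyjr citc opxqe hjzg morw ftnw
Final line 11: morw

Answer: morw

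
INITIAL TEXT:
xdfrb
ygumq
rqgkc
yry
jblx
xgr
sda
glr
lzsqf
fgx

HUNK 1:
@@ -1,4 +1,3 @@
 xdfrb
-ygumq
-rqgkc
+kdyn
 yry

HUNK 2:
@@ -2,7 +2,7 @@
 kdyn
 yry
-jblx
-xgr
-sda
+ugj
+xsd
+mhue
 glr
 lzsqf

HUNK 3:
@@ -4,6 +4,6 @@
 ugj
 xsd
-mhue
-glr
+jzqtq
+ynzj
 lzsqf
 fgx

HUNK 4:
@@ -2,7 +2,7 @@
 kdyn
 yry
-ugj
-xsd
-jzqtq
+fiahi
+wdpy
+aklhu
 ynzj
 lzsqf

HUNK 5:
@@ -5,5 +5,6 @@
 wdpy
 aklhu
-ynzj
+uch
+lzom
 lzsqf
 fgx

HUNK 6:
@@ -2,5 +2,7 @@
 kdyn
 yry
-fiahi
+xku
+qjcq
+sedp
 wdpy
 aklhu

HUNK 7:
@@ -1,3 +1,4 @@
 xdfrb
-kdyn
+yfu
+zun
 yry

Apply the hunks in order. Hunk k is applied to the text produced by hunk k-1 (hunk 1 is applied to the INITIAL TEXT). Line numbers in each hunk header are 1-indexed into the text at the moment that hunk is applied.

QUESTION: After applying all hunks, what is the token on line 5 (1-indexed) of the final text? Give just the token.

Answer: xku

Derivation:
Hunk 1: at line 1 remove [ygumq,rqgkc] add [kdyn] -> 9 lines: xdfrb kdyn yry jblx xgr sda glr lzsqf fgx
Hunk 2: at line 2 remove [jblx,xgr,sda] add [ugj,xsd,mhue] -> 9 lines: xdfrb kdyn yry ugj xsd mhue glr lzsqf fgx
Hunk 3: at line 4 remove [mhue,glr] add [jzqtq,ynzj] -> 9 lines: xdfrb kdyn yry ugj xsd jzqtq ynzj lzsqf fgx
Hunk 4: at line 2 remove [ugj,xsd,jzqtq] add [fiahi,wdpy,aklhu] -> 9 lines: xdfrb kdyn yry fiahi wdpy aklhu ynzj lzsqf fgx
Hunk 5: at line 5 remove [ynzj] add [uch,lzom] -> 10 lines: xdfrb kdyn yry fiahi wdpy aklhu uch lzom lzsqf fgx
Hunk 6: at line 2 remove [fiahi] add [xku,qjcq,sedp] -> 12 lines: xdfrb kdyn yry xku qjcq sedp wdpy aklhu uch lzom lzsqf fgx
Hunk 7: at line 1 remove [kdyn] add [yfu,zun] -> 13 lines: xdfrb yfu zun yry xku qjcq sedp wdpy aklhu uch lzom lzsqf fgx
Final line 5: xku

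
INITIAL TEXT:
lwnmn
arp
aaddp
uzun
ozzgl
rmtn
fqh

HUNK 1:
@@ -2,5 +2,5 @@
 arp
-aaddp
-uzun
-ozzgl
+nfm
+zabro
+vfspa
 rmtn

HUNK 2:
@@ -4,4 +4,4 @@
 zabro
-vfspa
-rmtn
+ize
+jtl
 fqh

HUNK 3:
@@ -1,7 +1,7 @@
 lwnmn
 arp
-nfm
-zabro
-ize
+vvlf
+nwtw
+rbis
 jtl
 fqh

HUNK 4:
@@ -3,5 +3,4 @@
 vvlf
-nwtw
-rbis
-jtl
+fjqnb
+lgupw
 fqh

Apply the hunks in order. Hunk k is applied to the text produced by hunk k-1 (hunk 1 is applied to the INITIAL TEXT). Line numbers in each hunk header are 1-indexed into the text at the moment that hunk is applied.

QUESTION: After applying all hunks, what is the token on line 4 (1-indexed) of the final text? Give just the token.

Answer: fjqnb

Derivation:
Hunk 1: at line 2 remove [aaddp,uzun,ozzgl] add [nfm,zabro,vfspa] -> 7 lines: lwnmn arp nfm zabro vfspa rmtn fqh
Hunk 2: at line 4 remove [vfspa,rmtn] add [ize,jtl] -> 7 lines: lwnmn arp nfm zabro ize jtl fqh
Hunk 3: at line 1 remove [nfm,zabro,ize] add [vvlf,nwtw,rbis] -> 7 lines: lwnmn arp vvlf nwtw rbis jtl fqh
Hunk 4: at line 3 remove [nwtw,rbis,jtl] add [fjqnb,lgupw] -> 6 lines: lwnmn arp vvlf fjqnb lgupw fqh
Final line 4: fjqnb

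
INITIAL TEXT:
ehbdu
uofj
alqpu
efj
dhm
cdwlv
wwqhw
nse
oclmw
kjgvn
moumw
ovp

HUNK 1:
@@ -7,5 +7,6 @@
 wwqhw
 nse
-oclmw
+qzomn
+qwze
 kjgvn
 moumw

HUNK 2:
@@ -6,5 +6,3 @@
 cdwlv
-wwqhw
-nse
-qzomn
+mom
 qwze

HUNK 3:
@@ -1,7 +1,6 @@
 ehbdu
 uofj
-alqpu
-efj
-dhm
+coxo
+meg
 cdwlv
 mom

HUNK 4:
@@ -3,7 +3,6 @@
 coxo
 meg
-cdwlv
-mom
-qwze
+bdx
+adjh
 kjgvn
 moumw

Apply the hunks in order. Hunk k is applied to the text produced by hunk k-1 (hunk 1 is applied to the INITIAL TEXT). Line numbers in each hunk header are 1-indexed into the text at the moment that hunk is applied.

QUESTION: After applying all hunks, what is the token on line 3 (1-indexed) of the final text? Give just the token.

Answer: coxo

Derivation:
Hunk 1: at line 7 remove [oclmw] add [qzomn,qwze] -> 13 lines: ehbdu uofj alqpu efj dhm cdwlv wwqhw nse qzomn qwze kjgvn moumw ovp
Hunk 2: at line 6 remove [wwqhw,nse,qzomn] add [mom] -> 11 lines: ehbdu uofj alqpu efj dhm cdwlv mom qwze kjgvn moumw ovp
Hunk 3: at line 1 remove [alqpu,efj,dhm] add [coxo,meg] -> 10 lines: ehbdu uofj coxo meg cdwlv mom qwze kjgvn moumw ovp
Hunk 4: at line 3 remove [cdwlv,mom,qwze] add [bdx,adjh] -> 9 lines: ehbdu uofj coxo meg bdx adjh kjgvn moumw ovp
Final line 3: coxo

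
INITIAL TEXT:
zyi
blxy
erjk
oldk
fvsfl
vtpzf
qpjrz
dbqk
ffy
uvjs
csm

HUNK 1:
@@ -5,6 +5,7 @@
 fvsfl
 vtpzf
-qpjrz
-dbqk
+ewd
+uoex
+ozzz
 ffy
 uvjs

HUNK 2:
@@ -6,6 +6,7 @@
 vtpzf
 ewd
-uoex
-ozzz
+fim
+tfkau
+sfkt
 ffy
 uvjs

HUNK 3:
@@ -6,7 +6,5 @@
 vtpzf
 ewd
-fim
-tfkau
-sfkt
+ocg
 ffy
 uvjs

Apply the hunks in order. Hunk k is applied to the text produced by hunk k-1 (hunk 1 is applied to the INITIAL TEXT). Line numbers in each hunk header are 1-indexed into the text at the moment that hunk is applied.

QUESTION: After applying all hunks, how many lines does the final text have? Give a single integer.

Answer: 11

Derivation:
Hunk 1: at line 5 remove [qpjrz,dbqk] add [ewd,uoex,ozzz] -> 12 lines: zyi blxy erjk oldk fvsfl vtpzf ewd uoex ozzz ffy uvjs csm
Hunk 2: at line 6 remove [uoex,ozzz] add [fim,tfkau,sfkt] -> 13 lines: zyi blxy erjk oldk fvsfl vtpzf ewd fim tfkau sfkt ffy uvjs csm
Hunk 3: at line 6 remove [fim,tfkau,sfkt] add [ocg] -> 11 lines: zyi blxy erjk oldk fvsfl vtpzf ewd ocg ffy uvjs csm
Final line count: 11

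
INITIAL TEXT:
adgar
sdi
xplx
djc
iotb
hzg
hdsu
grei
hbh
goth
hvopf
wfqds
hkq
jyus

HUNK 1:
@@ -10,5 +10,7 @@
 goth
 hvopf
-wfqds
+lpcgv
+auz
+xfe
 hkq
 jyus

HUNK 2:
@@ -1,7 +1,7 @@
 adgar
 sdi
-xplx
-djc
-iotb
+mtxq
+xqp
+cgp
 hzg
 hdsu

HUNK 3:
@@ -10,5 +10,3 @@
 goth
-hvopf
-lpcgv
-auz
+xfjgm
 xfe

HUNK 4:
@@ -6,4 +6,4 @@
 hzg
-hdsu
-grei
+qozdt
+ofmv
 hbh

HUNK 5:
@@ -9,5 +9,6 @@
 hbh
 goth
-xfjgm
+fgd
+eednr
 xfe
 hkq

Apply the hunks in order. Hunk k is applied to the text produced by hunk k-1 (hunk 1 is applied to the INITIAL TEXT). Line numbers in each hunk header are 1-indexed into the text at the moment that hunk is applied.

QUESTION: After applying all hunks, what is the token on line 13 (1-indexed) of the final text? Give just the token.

Hunk 1: at line 10 remove [wfqds] add [lpcgv,auz,xfe] -> 16 lines: adgar sdi xplx djc iotb hzg hdsu grei hbh goth hvopf lpcgv auz xfe hkq jyus
Hunk 2: at line 1 remove [xplx,djc,iotb] add [mtxq,xqp,cgp] -> 16 lines: adgar sdi mtxq xqp cgp hzg hdsu grei hbh goth hvopf lpcgv auz xfe hkq jyus
Hunk 3: at line 10 remove [hvopf,lpcgv,auz] add [xfjgm] -> 14 lines: adgar sdi mtxq xqp cgp hzg hdsu grei hbh goth xfjgm xfe hkq jyus
Hunk 4: at line 6 remove [hdsu,grei] add [qozdt,ofmv] -> 14 lines: adgar sdi mtxq xqp cgp hzg qozdt ofmv hbh goth xfjgm xfe hkq jyus
Hunk 5: at line 9 remove [xfjgm] add [fgd,eednr] -> 15 lines: adgar sdi mtxq xqp cgp hzg qozdt ofmv hbh goth fgd eednr xfe hkq jyus
Final line 13: xfe

Answer: xfe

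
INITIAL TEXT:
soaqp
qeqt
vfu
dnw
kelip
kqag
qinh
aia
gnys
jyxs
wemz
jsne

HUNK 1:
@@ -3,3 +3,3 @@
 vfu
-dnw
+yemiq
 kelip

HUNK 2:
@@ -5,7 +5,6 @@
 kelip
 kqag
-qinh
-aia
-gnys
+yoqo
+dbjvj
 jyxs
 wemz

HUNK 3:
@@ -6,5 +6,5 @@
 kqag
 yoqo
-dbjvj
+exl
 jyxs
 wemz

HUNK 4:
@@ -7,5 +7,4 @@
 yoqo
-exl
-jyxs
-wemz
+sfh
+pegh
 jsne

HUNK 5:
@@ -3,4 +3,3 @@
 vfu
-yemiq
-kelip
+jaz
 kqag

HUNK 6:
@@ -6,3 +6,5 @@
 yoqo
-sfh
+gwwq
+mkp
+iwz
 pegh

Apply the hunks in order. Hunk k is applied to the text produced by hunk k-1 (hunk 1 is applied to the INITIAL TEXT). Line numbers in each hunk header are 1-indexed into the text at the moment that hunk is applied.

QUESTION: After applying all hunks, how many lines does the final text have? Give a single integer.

Answer: 11

Derivation:
Hunk 1: at line 3 remove [dnw] add [yemiq] -> 12 lines: soaqp qeqt vfu yemiq kelip kqag qinh aia gnys jyxs wemz jsne
Hunk 2: at line 5 remove [qinh,aia,gnys] add [yoqo,dbjvj] -> 11 lines: soaqp qeqt vfu yemiq kelip kqag yoqo dbjvj jyxs wemz jsne
Hunk 3: at line 6 remove [dbjvj] add [exl] -> 11 lines: soaqp qeqt vfu yemiq kelip kqag yoqo exl jyxs wemz jsne
Hunk 4: at line 7 remove [exl,jyxs,wemz] add [sfh,pegh] -> 10 lines: soaqp qeqt vfu yemiq kelip kqag yoqo sfh pegh jsne
Hunk 5: at line 3 remove [yemiq,kelip] add [jaz] -> 9 lines: soaqp qeqt vfu jaz kqag yoqo sfh pegh jsne
Hunk 6: at line 6 remove [sfh] add [gwwq,mkp,iwz] -> 11 lines: soaqp qeqt vfu jaz kqag yoqo gwwq mkp iwz pegh jsne
Final line count: 11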